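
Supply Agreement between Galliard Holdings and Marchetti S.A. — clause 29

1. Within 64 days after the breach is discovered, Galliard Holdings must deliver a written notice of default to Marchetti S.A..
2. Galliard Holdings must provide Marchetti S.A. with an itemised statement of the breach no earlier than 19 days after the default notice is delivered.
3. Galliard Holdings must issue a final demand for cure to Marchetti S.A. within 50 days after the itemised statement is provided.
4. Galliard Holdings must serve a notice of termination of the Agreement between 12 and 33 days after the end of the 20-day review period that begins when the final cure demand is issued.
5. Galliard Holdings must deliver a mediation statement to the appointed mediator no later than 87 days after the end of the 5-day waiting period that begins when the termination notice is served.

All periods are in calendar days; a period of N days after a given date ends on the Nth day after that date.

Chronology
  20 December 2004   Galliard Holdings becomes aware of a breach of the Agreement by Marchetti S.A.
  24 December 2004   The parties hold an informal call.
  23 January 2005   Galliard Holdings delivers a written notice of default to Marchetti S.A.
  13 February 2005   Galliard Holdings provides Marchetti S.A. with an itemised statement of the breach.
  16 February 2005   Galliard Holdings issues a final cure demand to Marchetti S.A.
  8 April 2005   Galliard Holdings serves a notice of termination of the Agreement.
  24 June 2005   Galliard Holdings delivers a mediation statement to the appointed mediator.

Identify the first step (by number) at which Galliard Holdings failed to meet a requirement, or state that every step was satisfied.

None — every step was satisfied

Step 1: 64 days after 20 December 2004 (when the breach is discovered) is 22 February 2005; 23 January 2005 is within that limit.
Step 2: the earliest permitted date is 19 days after 23 January 2005 (when the default notice is delivered), i.e. 11 February 2005; done 13 February 2005 — permitted.
Step 3: 50 days after 13 February 2005 (when the itemised statement is provided) is 4 April 2005; completed 16 February 2005, before the deadline.
Step 4: the window is 12–33 days after 8 March 2005 (end of the 20-day review period, which began when the final cure demand is issued on 16 February 2005), so 20 March 2005 through 10 April 2005; 8 April 2005 falls inside that range.
Step 5: 87 days after 13 April 2005 (end of the 5-day waiting period, which began when the termination notice is served on 8 April 2005) is 9 July 2005; done 24 June 2005 — timely.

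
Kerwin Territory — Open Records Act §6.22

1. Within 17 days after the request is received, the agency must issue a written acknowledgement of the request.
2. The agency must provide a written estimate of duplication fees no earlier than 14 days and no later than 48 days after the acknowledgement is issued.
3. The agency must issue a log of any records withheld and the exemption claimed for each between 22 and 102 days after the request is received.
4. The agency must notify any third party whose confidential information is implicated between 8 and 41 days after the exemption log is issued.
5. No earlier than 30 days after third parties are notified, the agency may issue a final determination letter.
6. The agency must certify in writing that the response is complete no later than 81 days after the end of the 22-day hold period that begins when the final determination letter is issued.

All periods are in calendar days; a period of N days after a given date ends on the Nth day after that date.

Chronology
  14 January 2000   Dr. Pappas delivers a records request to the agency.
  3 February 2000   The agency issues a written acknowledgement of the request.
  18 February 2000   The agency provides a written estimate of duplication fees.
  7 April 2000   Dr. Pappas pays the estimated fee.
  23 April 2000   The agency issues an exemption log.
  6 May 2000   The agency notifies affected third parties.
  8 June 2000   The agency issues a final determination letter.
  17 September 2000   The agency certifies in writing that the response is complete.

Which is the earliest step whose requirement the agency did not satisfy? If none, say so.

Step 1

(1) due by 14 January 2000 + 17 days = 31 January 2000; not done until 3 February 2000, 3 days after the deadline.
That is the first point of non-compliance.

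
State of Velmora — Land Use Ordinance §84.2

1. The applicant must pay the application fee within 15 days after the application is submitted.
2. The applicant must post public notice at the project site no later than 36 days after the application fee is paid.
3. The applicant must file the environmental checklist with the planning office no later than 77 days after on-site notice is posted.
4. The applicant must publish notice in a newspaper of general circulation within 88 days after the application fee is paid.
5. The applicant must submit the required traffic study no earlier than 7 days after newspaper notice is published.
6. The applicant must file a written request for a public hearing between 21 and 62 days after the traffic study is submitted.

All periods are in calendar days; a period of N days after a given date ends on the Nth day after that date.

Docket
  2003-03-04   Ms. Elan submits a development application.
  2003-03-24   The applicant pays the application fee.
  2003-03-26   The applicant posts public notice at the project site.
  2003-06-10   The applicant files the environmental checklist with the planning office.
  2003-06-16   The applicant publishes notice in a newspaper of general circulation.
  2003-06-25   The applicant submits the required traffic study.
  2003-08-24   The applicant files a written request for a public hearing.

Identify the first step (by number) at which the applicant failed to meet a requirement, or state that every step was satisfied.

(1) due by 2003-03-04 + 15 days = 2003-03-19; not done until 2003-03-24, 5 days after the deadline.
No need to go further; step 1 was not satisfied.

Step 1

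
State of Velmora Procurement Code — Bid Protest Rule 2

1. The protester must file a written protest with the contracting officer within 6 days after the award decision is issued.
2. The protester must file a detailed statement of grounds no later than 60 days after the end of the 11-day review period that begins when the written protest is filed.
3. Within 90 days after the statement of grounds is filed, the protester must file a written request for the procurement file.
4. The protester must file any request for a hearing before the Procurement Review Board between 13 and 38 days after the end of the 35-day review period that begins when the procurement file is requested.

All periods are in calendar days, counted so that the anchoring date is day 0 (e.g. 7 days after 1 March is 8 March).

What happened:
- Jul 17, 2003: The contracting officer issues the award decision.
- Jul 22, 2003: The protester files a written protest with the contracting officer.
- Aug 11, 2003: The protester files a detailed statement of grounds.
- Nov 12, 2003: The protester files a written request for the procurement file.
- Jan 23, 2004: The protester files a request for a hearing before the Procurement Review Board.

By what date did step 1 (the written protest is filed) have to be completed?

Jul 23, 2003

Step 1 runs from Jul 17, 2003, when the award decision is issued. 6 days after Jul 17, 2003 is Jul 23, 2003.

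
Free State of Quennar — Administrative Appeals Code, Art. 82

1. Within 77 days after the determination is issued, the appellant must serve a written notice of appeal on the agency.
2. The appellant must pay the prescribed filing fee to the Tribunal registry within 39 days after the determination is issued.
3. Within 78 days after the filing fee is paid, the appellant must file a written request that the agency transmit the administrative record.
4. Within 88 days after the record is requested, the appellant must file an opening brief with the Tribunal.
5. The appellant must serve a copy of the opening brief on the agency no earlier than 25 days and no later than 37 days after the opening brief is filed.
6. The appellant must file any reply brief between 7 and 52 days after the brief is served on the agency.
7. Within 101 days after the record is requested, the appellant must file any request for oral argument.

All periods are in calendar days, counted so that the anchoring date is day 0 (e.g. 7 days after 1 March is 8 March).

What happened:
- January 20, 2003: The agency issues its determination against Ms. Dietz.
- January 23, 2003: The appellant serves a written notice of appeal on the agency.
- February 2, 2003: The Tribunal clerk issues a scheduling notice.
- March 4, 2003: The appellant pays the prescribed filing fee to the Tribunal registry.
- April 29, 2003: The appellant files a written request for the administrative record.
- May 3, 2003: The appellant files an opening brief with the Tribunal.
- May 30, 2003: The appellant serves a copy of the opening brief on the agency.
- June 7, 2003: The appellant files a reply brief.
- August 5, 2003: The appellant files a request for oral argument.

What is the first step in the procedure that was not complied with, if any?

Step 2

(1) due by January 20, 2003 + 77 days = April 7, 2003; January 23, 2003 is within that limit.
(2) due by January 20, 2003 + 39 days = February 28, 2003; March 4, 2003 misses that deadline by 4 days.
That is the first point of non-compliance.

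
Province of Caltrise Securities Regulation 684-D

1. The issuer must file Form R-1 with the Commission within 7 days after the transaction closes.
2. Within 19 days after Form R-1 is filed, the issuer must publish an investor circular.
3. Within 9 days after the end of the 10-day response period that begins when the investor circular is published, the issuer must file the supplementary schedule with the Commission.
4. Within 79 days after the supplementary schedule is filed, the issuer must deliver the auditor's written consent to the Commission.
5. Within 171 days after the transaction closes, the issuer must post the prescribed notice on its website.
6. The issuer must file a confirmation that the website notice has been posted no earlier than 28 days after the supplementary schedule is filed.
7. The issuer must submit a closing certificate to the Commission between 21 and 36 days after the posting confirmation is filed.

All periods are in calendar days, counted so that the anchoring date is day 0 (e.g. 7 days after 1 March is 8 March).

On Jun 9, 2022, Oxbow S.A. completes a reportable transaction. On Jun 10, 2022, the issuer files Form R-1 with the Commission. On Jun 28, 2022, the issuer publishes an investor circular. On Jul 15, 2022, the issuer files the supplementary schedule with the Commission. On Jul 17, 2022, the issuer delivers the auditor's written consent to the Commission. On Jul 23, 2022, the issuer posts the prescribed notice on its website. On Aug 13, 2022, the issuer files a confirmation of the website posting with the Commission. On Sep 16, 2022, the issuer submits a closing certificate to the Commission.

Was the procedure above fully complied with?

Yes

Step 1 — counting 7 days from Jun 9, 2022 (when the transaction closes) gives a deadline of Jun 16, 2022; completed Jun 10, 2022, before the deadline.
Step 2 — counting 19 days from Jun 10, 2022 (when Form R-1 is filed) gives a deadline of Jun 29, 2022; completed Jun 28, 2022, before the deadline.
Step 3 — counting 9 days from Jul 8, 2022 (end of the 10-day response period, which began when the investor circular is published on Jun 28, 2022) gives a deadline of Jul 17, 2022; completed Jul 15, 2022, before the deadline.
Step 4 — counting 79 days from Jul 15, 2022 (when the supplementary schedule is filed) gives a deadline of Oct 2, 2022; Jul 17, 2022 is within that limit.
Step 5 — counting 171 days from Jun 9, 2022 (when the transaction closes) gives a deadline of Nov 27, 2022; done Jul 23, 2022 — timely.
Step 6 — must wait 28 days from Jul 15, 2022 (when the supplementary schedule is filed), so not before Aug 12, 2022; done Aug 13, 2022 — permitted.
Step 7 — 21 and 36 days from Aug 13, 2022 (when the posting confirmation is filed) are Sep 3, 2022 and Sep 18, 2022 respectively; Sep 16, 2022 falls inside that range.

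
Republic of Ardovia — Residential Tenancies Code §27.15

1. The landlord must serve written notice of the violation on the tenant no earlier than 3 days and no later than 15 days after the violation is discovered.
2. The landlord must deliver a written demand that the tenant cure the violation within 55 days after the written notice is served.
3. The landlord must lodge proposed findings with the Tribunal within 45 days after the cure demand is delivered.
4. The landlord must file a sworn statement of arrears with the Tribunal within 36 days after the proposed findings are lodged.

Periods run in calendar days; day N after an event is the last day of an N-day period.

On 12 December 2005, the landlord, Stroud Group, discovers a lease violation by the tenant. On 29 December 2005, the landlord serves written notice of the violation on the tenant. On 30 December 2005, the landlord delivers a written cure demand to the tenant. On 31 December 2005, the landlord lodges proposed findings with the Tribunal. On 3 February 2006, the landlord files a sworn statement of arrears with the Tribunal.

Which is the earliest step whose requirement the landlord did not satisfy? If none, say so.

Step 1

Step 1: the window is 3–15 days after 12 December 2005 (when the violation is discovered), so 15 December 2005 through 27 December 2005; 29 December 2005 is 2 days past the end of the window.
The procedure was therefore not followed at step 1.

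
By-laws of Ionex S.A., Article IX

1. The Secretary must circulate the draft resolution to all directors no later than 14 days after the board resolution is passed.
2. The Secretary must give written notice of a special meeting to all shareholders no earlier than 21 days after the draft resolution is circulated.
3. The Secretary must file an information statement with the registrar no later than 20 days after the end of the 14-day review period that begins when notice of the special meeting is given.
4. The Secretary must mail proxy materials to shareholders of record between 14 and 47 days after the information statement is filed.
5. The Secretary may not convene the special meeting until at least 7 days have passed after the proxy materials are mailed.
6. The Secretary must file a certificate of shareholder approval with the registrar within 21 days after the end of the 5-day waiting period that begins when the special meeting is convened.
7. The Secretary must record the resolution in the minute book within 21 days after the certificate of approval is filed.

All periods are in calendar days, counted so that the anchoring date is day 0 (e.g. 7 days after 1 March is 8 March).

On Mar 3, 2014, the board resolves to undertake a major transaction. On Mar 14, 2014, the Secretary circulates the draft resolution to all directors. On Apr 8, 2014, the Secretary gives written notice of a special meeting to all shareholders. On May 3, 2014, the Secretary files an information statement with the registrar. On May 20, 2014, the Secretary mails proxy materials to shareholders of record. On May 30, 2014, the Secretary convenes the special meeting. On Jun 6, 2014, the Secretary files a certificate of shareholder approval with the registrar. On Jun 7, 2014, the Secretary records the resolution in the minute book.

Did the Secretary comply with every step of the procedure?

Yes

Step 1 — counting 14 days from Mar 3, 2014 (when the board resolution is passed) gives a deadline of Mar 17, 2014; completed Mar 14, 2014, before the deadline.
Step 2 — must wait 21 days from Mar 14, 2014 (when the draft resolution is circulated), so not before Apr 4, 2014; done Apr 8, 2014, after the minimum wait.
Step 3 — counting 20 days from Apr 22, 2014 (end of the 14-day review period, which began when notice of the special meeting is given on Apr 8, 2014) gives a deadline of May 12, 2014; done May 3, 2014 — timely.
Step 4 — 14 and 47 days from May 3, 2014 (when the information statement is filed) are May 17, 2014 and Jun 19, 2014 respectively; May 20, 2014 falls inside that range.
Step 5 — must wait 7 days from May 20, 2014 (when the proxy materials are mailed), so not before May 27, 2014; done May 30, 2014 — permitted.
Step 6 — counting 21 days from Jun 4, 2014 (end of the 5-day waiting period, which began when the special meeting is convened on May 30, 2014) gives a deadline of Jun 25, 2014; done Jun 6, 2014 — timely.
Step 7 — counting 21 days from Jun 6, 2014 (when the certificate of approval is filed) gives a deadline of Jun 27, 2014; done Jun 7, 2014 — timely.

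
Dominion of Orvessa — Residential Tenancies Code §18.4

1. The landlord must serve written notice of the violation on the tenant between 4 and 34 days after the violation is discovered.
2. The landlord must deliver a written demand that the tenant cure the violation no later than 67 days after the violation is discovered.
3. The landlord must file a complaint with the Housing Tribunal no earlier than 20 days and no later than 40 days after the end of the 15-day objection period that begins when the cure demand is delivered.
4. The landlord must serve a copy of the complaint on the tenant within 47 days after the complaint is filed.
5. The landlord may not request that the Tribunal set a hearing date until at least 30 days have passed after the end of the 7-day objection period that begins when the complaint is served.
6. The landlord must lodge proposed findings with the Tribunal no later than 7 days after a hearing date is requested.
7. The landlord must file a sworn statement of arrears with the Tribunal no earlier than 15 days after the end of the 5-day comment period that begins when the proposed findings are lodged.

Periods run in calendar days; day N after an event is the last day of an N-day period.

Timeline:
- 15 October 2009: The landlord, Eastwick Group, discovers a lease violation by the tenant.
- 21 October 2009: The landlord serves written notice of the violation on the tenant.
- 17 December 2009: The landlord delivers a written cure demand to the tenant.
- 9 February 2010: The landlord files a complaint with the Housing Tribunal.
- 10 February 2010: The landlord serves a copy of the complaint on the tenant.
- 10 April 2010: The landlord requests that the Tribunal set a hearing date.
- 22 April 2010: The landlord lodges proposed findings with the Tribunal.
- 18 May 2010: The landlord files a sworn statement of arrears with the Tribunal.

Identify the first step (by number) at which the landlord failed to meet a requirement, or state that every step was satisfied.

Step 6

(1) the permitted window runs from 15 October 2009 + 4 = 19 October 2009 to 15 October 2009 + 34 = 18 November 2009; done 21 October 2009 — within the window.
(2) due by 15 October 2009 + 67 days = 21 December 2009; 17 December 2009 is within that limit.
(3) the permitted window runs from 1 January 2010 + 20 = 21 January 2010 to 1 January 2010 + 40 = 10 February 2010; done 9 February 2010 — within the window.
(4) due by 9 February 2010 + 47 days = 28 March 2010; completed 10 February 2010, before the deadline.
(5) permitted from 17 February 2010 + 30 days = 19 March 2010 onward; done 10 April 2010, after the minimum wait.
(6) due by 10 April 2010 + 7 days = 17 April 2010; not done until 22 April 2010, 5 days after the deadline.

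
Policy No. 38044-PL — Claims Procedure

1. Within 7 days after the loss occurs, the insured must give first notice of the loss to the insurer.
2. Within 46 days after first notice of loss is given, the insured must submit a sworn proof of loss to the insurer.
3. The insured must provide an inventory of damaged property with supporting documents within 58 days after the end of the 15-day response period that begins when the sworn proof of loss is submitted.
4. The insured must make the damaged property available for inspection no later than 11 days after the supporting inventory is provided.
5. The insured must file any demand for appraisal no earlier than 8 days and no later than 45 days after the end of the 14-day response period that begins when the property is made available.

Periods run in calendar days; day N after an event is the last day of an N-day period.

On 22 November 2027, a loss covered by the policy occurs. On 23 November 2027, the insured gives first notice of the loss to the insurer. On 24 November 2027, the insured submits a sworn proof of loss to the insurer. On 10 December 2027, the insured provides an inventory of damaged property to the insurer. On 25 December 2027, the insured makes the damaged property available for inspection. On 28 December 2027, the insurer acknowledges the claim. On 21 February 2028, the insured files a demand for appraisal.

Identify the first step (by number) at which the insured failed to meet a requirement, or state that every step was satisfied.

Step 4

Step 1: 7 days after 22 November 2027 (when the loss occurs) is 29 November 2027; done 23 November 2027 — timely.
Step 2: 46 days after 23 November 2027 (when first notice of loss is given) is 8 January 2028; done 24 November 2027 — timely.
Step 3: 58 days after 9 December 2027 (end of the 15-day response period, which began when the sworn proof of loss is submitted on 24 November 2027) is 5 February 2028; 10 December 2027 is within that limit.
Step 4: 11 days after 10 December 2027 (when the supporting inventory is provided) is 21 December 2027; done 25 December 2027 — 4 days late.
Later steps need not be reached.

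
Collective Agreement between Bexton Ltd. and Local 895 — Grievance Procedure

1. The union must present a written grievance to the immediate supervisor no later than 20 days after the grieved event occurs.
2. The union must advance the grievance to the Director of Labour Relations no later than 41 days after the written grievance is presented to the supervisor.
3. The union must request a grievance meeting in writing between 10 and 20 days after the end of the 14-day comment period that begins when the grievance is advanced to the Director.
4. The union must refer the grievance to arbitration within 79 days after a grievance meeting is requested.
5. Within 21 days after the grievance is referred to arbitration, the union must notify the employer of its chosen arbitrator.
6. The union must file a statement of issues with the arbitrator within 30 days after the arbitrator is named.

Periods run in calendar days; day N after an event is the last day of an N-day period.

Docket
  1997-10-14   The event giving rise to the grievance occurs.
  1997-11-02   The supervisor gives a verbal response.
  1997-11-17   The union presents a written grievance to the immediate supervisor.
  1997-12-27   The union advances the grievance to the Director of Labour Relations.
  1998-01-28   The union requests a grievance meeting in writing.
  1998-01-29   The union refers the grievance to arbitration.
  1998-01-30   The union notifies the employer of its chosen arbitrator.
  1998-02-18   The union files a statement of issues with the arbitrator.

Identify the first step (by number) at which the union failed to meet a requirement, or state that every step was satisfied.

Step 1

Step 1 — counting 20 days from 1997-10-14 (when the grieved event occurs) gives a deadline of 1997-11-03; 1997-11-17 misses that deadline by 14 days.
That is the first point of non-compliance.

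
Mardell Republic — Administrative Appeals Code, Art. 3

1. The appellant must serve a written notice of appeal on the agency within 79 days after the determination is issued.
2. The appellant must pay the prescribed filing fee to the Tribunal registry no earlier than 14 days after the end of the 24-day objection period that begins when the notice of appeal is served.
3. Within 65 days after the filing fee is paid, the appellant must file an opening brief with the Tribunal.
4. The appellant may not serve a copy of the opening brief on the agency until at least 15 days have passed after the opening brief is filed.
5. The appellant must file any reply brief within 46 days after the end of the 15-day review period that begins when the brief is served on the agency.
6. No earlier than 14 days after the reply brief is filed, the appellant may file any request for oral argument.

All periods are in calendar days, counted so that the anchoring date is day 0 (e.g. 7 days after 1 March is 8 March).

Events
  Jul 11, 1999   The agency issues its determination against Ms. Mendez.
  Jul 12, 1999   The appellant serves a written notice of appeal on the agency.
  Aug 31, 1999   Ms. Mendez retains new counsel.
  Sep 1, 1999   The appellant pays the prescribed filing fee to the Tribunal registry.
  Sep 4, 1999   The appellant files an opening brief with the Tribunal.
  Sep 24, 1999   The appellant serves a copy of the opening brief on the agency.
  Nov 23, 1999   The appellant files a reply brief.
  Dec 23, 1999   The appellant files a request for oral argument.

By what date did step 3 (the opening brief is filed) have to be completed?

Nov 5, 1999

Step 3 runs from Sep 1, 1999, when the filing fee is paid. 65 days after Sep 1, 1999 is Nov 5, 1999.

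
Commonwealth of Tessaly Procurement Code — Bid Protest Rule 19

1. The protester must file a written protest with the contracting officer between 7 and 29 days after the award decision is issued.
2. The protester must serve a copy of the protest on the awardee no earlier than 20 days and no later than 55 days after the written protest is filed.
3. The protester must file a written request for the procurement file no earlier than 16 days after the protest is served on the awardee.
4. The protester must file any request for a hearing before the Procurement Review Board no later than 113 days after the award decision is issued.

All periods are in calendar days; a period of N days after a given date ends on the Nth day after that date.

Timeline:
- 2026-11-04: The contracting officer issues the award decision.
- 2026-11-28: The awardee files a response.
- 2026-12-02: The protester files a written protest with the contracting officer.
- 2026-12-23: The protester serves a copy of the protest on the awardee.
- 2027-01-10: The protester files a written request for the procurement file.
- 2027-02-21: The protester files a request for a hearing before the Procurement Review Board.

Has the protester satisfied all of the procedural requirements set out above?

Yes

Step 1 — 7 and 29 days from 2026-11-04 (when the award decision is issued) are 2026-11-11 and 2026-12-03 respectively; done 2026-12-02, which is between those dates.
Step 2 — 20 and 55 days from 2026-12-02 (when the written protest is filed) are 2026-12-22 and 2027-01-26 respectively; done 2026-12-23 — within the window.
Step 3 — must wait 16 days from 2026-12-23 (when the protest is served on the awardee), so not before 2027-01-08; done 2027-01-10 — permitted.
Step 4 — counting 113 days from 2026-11-04 (when the award decision is issued) gives a deadline of 2027-02-25; done 2027-02-21 — timely.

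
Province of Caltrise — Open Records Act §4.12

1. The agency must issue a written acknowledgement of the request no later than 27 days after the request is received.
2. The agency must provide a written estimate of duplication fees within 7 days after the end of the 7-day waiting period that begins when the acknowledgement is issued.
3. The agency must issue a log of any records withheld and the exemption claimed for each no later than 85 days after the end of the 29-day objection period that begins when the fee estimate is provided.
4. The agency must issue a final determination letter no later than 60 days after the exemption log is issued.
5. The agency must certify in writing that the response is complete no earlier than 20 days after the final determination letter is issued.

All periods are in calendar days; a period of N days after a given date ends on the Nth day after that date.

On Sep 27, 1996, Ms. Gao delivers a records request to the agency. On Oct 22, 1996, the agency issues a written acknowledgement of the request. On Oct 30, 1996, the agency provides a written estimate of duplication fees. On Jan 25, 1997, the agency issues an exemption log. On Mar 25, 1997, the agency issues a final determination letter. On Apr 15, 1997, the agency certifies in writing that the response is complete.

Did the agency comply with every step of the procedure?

Yes

Step 1: 27 days after Sep 27, 1996 (when the request is received) is Oct 24, 1996; Oct 22, 1996 is within that limit.
Step 2: 7 days after Oct 29, 1996 (end of the 7-day waiting period, which began when the acknowledgement is issued on Oct 22, 1996) is Nov 5, 1996; Oct 30, 1996 is within that limit.
Step 3: 85 days after Nov 28, 1996 (end of the 29-day objection period, which began when the fee estimate is provided on Oct 30, 1996) is Feb 21, 1997; done Jan 25, 1997 — timely.
Step 4: 60 days after Jan 25, 1997 (when the exemption log is issued) is Mar 26, 1997; done Mar 25, 1997 — timely.
Step 5: the earliest permitted date is 20 days after Mar 25, 1997 (when the final determination letter is issued), i.e. Apr 14, 1997; done Apr 15, 1997, after the minimum wait.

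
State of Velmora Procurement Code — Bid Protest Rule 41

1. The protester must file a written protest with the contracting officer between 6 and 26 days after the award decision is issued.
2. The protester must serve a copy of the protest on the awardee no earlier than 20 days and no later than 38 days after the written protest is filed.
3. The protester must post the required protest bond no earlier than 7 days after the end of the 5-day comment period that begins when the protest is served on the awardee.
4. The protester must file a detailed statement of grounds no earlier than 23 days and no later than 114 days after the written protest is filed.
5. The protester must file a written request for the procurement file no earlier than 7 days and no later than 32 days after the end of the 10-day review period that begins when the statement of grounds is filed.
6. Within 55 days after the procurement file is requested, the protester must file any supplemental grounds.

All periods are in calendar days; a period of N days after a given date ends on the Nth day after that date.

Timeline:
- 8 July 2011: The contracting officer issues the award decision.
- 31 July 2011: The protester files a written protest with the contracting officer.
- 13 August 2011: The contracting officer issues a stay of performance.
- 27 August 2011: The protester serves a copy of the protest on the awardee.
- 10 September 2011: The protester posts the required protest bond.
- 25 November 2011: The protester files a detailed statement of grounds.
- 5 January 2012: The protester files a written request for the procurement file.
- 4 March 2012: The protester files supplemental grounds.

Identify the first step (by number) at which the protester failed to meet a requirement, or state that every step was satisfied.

Step 4

Step 1: the window is 6–26 days after 8 July 2011 (when the award decision is issued), so 14 July 2011 through 3 August 2011; done 31 July 2011, which is between those dates.
Step 2: the window is 20–38 days after 31 July 2011 (when the written protest is filed), so 20 August 2011 through 7 September 2011; done 27 August 2011 — within the window.
Step 3: the earliest permitted date is 7 days after 1 September 2011 (end of the 5-day comment period, which began when the protest is served on the awardee on 27 August 2011), i.e. 8 September 2011; done 10 September 2011, after the minimum wait.
Step 4: the window is 23–114 days after 31 July 2011 (when the written protest is filed), so 23 August 2011 through 22 November 2011; 25 November 2011 is 3 days past the end of the window.
The analysis stops there.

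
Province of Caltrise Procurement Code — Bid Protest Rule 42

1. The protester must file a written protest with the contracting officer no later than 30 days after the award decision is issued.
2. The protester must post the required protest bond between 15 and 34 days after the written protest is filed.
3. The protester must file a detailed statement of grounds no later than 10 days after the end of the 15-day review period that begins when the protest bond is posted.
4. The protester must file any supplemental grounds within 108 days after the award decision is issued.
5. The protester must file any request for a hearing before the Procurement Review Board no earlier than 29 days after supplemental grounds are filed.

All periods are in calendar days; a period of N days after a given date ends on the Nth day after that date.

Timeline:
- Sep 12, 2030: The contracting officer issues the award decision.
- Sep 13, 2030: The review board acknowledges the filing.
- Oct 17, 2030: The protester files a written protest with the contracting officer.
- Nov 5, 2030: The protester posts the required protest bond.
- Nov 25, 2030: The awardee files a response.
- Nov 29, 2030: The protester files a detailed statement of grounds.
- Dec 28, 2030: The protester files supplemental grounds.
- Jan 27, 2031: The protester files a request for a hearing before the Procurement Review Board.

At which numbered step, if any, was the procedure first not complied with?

Step 1: 30 days after Sep 12, 2030 (when the award decision is issued) is Oct 12, 2030; not done until Oct 17, 2030, 5 days after the deadline.
That is the first point of non-compliance.

Step 1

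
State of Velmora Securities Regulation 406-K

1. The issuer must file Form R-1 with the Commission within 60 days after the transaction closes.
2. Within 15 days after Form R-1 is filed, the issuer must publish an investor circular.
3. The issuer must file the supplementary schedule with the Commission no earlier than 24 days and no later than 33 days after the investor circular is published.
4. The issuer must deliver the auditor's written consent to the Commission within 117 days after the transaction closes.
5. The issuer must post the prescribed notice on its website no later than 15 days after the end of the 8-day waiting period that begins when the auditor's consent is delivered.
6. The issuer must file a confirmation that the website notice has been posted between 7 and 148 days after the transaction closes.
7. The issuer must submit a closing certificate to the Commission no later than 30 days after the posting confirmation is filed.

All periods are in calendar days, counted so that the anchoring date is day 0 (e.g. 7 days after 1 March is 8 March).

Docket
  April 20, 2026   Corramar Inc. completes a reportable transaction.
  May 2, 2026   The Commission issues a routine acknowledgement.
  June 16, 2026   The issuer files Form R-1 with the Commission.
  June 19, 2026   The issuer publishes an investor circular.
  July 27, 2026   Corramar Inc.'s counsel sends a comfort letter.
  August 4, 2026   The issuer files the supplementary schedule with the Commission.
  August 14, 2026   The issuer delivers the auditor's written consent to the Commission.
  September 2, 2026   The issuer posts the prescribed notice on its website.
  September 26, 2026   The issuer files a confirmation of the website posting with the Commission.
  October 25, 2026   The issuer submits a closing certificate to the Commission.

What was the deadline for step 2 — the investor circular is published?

July 1, 2026

Step 2 runs from June 16, 2026, when Form R-1 is filed. 15 days after June 16, 2026 is July 1, 2026.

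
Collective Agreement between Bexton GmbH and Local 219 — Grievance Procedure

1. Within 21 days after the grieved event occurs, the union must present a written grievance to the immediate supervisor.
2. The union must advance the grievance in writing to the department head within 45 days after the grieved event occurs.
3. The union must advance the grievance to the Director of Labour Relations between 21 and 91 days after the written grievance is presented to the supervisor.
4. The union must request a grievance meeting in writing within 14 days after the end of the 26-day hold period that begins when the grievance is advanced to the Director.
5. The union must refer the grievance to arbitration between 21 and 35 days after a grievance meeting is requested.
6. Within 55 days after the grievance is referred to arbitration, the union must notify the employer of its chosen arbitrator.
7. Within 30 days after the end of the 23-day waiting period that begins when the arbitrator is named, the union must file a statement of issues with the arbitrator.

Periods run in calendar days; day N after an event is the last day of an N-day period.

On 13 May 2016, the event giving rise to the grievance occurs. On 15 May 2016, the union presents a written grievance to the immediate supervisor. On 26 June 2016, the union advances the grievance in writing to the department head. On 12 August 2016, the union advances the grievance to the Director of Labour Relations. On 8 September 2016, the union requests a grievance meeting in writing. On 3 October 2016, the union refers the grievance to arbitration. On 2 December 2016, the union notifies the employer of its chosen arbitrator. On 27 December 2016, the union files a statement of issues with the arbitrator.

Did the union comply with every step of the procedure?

No

Step 1 — counting 21 days from 13 May 2016 (when the grieved event occurs) gives a deadline of 3 June 2016; done 15 May 2016 — timely.
Step 2 — counting 45 days from 13 May 2016 (when the grieved event occurs) gives a deadline of 27 June 2016; 26 June 2016 is within that limit.
Step 3 — 21 and 91 days from 15 May 2016 (when the written grievance is presented to the supervisor) are 5 June 2016 and 14 August 2016 respectively; 12 August 2016 falls inside that range.
Step 4 — counting 14 days from 7 September 2016 (end of the 26-day hold period, which began when the grievance is advanced to the Director on 12 August 2016) gives a deadline of 21 September 2016; completed 8 September 2016, before the deadline.
Step 5 — 21 and 35 days from 8 September 2016 (when a grievance meeting is requested) are 29 September 2016 and 13 October 2016 respectively; 3 October 2016 falls inside that range.
Step 6 — counting 55 days from 3 October 2016 (when the grievance is referred to arbitration) gives a deadline of 27 November 2016; not done until 2 December 2016, 5 days after the deadline.
The procedure was therefore not followed at step 6.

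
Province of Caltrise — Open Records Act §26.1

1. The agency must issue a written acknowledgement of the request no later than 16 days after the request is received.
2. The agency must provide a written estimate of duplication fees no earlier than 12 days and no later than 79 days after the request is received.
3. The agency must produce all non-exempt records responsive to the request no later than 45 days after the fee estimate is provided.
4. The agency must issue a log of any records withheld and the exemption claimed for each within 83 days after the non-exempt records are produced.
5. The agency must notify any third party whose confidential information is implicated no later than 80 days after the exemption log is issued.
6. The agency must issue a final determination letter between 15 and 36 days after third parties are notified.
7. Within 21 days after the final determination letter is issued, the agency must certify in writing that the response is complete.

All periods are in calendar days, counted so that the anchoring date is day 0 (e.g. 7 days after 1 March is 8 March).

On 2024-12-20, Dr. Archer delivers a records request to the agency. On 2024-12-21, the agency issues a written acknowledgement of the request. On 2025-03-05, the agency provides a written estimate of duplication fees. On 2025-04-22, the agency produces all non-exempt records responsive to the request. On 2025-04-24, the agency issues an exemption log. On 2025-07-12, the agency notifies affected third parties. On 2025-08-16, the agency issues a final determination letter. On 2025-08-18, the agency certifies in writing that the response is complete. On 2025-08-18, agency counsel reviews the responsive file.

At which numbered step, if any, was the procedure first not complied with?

Step 3

(1) due by 2024-12-20 + 16 days = 2025-01-05; done 2024-12-21 — timely.
(2) the permitted window runs from 2024-12-20 + 12 = 2025-01-01 to 2024-12-20 + 79 = 2025-03-09; 2025-03-05 falls inside that range.
(3) due by 2025-03-05 + 45 days = 2025-04-19; done 2025-04-22 — 3 days late.
The procedure was therefore not followed at step 3.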